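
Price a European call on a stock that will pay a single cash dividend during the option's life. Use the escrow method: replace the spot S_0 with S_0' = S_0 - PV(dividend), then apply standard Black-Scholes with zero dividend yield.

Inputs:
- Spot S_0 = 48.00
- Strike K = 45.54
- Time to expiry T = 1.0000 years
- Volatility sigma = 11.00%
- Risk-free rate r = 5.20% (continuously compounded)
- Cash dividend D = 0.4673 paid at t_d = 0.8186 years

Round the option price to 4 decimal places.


PV(D) = D * exp(-r * t_d) = 0.4673 * 0.95832606 = 0.44782577
S_0' = S_0 - PV(D) = 48.0000 - 0.44782577 = 47.55217423
d1 = (ln(S_0'/K) + (r + sigma^2/2)*T) / (sigma*sqrt(T)) = 0.92078593
d2 = d1 - sigma*sqrt(T) = 0.81078593
exp(-rT) = 0.94932887
N(d1) = 0.82141890; N(d2) = 0.79125569
C = S_0' * N(d1) - K * exp(-rT) * N(d2) = 47.55217423 * 0.82141890 - 45.5400 * 0.94932887 * 0.79125569 = 4.8523

Answer: Price = 4.8523


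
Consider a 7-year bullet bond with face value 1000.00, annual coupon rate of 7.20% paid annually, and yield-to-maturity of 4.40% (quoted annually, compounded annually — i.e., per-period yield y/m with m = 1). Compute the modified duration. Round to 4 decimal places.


Answer: Modified duration = 5.5950

Derivation:
Coupon per period c = face * coupon_rate / m = 72.000000
Periods per year m = 1; per-period yield y/m = 0.044000
Number of cashflows N = 7
Cashflows (t years, CF_t, discount factor 1/(1+y/m)^(m*t), PV):
  t = 1.0000: CF_t = 72.000000, DF = 0.957854, PV = 68.965517
  t = 2.0000: CF_t = 72.000000, DF = 0.917485, PV = 66.058925
  t = 3.0000: CF_t = 72.000000, DF = 0.878817, PV = 63.274832
  t = 4.0000: CF_t = 72.000000, DF = 0.841779, PV = 60.608077
  t = 5.0000: CF_t = 72.000000, DF = 0.806302, PV = 58.053713
  t = 6.0000: CF_t = 72.000000, DF = 0.772320, PV = 55.607005
  t = 7.0000: CF_t = 1072.000000, DF = 0.739770, PV = 793.033064
Price P = sum_t PV_t = 1165.601132
First compute Macaulay numerator sum_t t * PV_t:
  t * PV_t at t = 1.0000: 68.965517
  t * PV_t at t = 2.0000: 132.117849
  t * PV_t at t = 3.0000: 189.824496
  t * PV_t at t = 4.0000: 242.432306
  t * PV_t at t = 5.0000: 290.268566
  t * PV_t at t = 6.0000: 333.642030
  t * PV_t at t = 7.0000: 5551.231447
Macaulay duration D = 6808.482211 / 1165.601132 = 5.841177
Modified duration = D / (1 + y/m) = 5.841177 / (1 + 0.044000) = 5.594997


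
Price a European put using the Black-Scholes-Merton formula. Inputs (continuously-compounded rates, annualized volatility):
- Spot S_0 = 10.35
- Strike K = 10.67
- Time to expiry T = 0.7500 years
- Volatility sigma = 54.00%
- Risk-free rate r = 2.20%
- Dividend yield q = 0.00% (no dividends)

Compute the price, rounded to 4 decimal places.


d1 = (ln(S/K) + (r - q + 0.5*sigma^2) * T) / (sigma * sqrt(T)) = 0.20399807
d2 = d1 - sigma * sqrt(T) = -0.26365565
exp(-rT) = 0.98363538; exp(-qT) = 1.00000000
P = K * exp(-rT) * N(-d2) - S_0 * exp(-qT) * N(-d1)
N(-d1) = 0.41917750; N(-d2) = 0.60397736
P = 10.6700 * 0.98363538 * 0.60397736 - 10.3500 * 1.00000000 * 0.41917750 = 2.0005

Answer: Price = 2.0005


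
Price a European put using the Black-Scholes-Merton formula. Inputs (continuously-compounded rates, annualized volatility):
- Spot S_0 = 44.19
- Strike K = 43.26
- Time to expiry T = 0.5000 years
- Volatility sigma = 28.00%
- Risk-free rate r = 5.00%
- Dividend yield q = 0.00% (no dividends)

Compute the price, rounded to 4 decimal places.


Answer: Price = 2.4992

Derivation:
d1 = (ln(S/K) + (r - q + 0.5*sigma^2) * T) / (sigma * sqrt(T)) = 0.33269424
d2 = d1 - sigma * sqrt(T) = 0.13470434
exp(-rT) = 0.97530991; exp(-qT) = 1.00000000
P = K * exp(-rT) * N(-d2) - S_0 * exp(-qT) * N(-d1)
N(-d1) = 0.36968255; N(-d2) = 0.44642282
P = 43.2600 * 0.97530991 * 0.44642282 - 44.1900 * 1.00000000 * 0.36968255 = 2.4992


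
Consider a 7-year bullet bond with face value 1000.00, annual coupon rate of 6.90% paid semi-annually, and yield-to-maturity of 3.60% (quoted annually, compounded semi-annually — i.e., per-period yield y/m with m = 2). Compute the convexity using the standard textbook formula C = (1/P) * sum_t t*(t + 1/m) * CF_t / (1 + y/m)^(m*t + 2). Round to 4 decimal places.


Answer: Convexity = 39.2223

Derivation:
Coupon per period c = face * coupon_rate / m = 34.500000
Periods per year m = 2; per-period yield y/m = 0.018000
Number of cashflows N = 14
Cashflows (t years, CF_t, discount factor 1/(1+y/m)^(m*t), PV):
  t = 0.5000: CF_t = 34.500000, DF = 0.982318, PV = 33.889980
  t = 1.0000: CF_t = 34.500000, DF = 0.964949, PV = 33.290747
  t = 1.5000: CF_t = 34.500000, DF = 0.947887, PV = 32.702109
  t = 2.0000: CF_t = 34.500000, DF = 0.931127, PV = 32.123879
  t = 2.5000: CF_t = 34.500000, DF = 0.914663, PV = 31.555873
  t = 3.0000: CF_t = 34.500000, DF = 0.898490, PV = 30.997911
  t = 3.5000: CF_t = 34.500000, DF = 0.882603, PV = 30.449814
  t = 4.0000: CF_t = 34.500000, DF = 0.866997, PV = 29.911409
  t = 4.5000: CF_t = 34.500000, DF = 0.851667, PV = 29.382524
  t = 5.0000: CF_t = 34.500000, DF = 0.836608, PV = 28.862990
  t = 5.5000: CF_t = 34.500000, DF = 0.821816, PV = 28.352642
  t = 6.0000: CF_t = 34.500000, DF = 0.807285, PV = 27.851318
  t = 6.5000: CF_t = 34.500000, DF = 0.793010, PV = 27.358859
  t = 7.0000: CF_t = 1034.500000, DF = 0.778989, PV = 805.863718
Price P = sum_t PV_t = 1202.593774
Convexity numerator sum_t t*(t + 1/m) * CF_t / (1+y/m)^(m*t + 2):
  t = 0.5000: term = 16.351054
  t = 1.0000: term = 48.185819
  t = 1.5000: term = 94.667620
  t = 2.0000: term = 154.989555
  t = 2.5000: term = 228.373608
  t = 3.0000: term = 314.069794
  t = 3.5000: term = 411.355330
  t = 4.0000: term = 519.533815
  t = 4.5000: term = 637.934449
  t = 5.0000: term = 765.911257
  t = 5.5000: term = 902.842347
  t = 6.0000: term = 1048.129176
  t = 6.5000: term = 1201.195846
  t = 7.0000: term = 40824.920754
Convexity = (1/P) * sum = 47168.460425 / 1202.593774 = 39.222272


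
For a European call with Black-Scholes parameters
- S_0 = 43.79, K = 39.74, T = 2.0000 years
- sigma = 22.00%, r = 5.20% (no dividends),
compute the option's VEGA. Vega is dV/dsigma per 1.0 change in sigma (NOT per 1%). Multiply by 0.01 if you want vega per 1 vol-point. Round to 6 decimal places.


Answer: Vega = 17.914957

Derivation:
d1 = 0.8017538071; d2 = 0.4906268234
phi(d1) = 0.2892849424; exp(-qT) = 1.0000000000; exp(-rT) = 0.9012252974
Vega = S * exp(-qT) * phi(d1) * sqrt(T) = 43.7900 * 1.0000000000 * 0.2892849424 * 1.4142135624 = 17.914957


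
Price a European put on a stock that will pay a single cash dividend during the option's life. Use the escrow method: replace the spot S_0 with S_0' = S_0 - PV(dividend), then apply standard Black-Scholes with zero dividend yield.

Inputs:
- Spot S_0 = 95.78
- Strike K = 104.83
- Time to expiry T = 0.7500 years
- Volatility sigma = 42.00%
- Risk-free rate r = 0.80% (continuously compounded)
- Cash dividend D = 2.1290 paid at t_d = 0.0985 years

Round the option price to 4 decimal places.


PV(D) = D * exp(-r * t_d) = 2.1290 * 0.99921231 = 2.12732301
S_0' = S_0 - PV(D) = 95.7800 - 2.12732301 = 93.65267699
d1 = (ln(S_0'/K) + (r + sigma^2/2)*T) / (sigma*sqrt(T)) = -0.11161274
d2 = d1 - sigma*sqrt(T) = -0.47534341
exp(-rT) = 0.99401796
N(-d1) = 0.54443477; N(-d2) = 0.68272889
P = K * exp(-rT) * N(-d2) - S_0' * N(-d1) = 104.8300 * 0.99401796 * 0.68272889 - 93.65267699 * 0.54443477 = 20.1546

Answer: Price = 20.1546


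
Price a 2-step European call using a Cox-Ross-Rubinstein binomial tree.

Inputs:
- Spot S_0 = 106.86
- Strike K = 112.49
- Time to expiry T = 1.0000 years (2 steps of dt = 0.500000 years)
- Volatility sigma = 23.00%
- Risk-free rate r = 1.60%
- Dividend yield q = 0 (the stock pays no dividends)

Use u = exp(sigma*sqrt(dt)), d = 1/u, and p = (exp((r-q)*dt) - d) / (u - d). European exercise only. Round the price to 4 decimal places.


dt = T/N = 0.500000
u = exp(sigma*sqrt(dt)) = 1.176607; d = 1/u = 0.849902
p = (exp((r-q)*dt) - d) / (u - d) = 0.484016
Discount per step: exp(-r*dt) = 0.992032
Stock lattice S(k, i) with i counting down-moves:
  k=0: S(0,0) = 106.8600
  k=1: S(1,0) = 125.7322; S(1,1) = 90.8205
  k=2: S(2,0) = 147.9373; S(2,1) = 106.8600; S(2,2) = 77.1885
Terminal payoffs V(N, i) = max(S_T - K, 0):
  V(2,0) = 35.447322; V(2,1) = 0.000000; V(2,2) = 0.000000
Backward induction: V(k, i) = exp(-r*dt) * [p * V(k+1, i) + (1-p) * V(k+1, i+1)].
  V(1,0) = exp(-r*dt) * [p*35.447322 + (1-p)*0.000000] = 17.020358
  V(1,1) = exp(-r*dt) * [p*0.000000 + (1-p)*0.000000] = 0.000000
  V(0,0) = exp(-r*dt) * [p*17.020358 + (1-p)*0.000000] = 8.172481

Answer: Price = V(0,0) = 8.1725


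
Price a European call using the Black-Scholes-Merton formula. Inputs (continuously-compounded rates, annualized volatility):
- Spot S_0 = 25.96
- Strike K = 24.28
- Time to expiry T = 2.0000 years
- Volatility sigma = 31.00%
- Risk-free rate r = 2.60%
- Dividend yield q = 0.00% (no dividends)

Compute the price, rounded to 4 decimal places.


d1 = (ln(S/K) + (r - q + 0.5*sigma^2) * T) / (sigma * sqrt(T)) = 0.49042172
d2 = d1 - sigma * sqrt(T) = 0.05201552
exp(-rT) = 0.94932887; exp(-qT) = 1.00000000
C = S_0 * exp(-qT) * N(d1) - K * exp(-rT) * N(d2)
N(d1) = 0.68808225; N(d2) = 0.52074184
C = 25.9600 * 1.00000000 * 0.68808225 - 24.2800 * 0.94932887 * 0.52074184 = 5.8597

Answer: Price = 5.8597


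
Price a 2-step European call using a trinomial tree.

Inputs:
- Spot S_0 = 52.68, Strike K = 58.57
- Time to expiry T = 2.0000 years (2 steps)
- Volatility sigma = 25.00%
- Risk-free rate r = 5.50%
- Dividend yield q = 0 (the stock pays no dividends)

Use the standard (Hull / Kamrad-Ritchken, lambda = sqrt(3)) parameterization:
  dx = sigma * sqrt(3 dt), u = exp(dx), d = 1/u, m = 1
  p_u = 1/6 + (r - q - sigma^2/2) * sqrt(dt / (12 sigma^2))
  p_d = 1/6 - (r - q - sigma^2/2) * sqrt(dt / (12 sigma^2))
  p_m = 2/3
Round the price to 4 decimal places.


dt = T/N = 1.000000; dx = sigma*sqrt(3*dt) = 0.433013
u = exp(dx) = 1.541896; d = 1/u = 0.648552
p_u = 0.194091, p_m = 0.666667, p_d = 0.139243
Discount per step: exp(-r*dt) = 0.946485
Stock lattice S(k, j) with j the centered position index:
  k=0: S(0,+0) = 52.6800
  k=1: S(1,-1) = 34.1657; S(1,+0) = 52.6800; S(1,+1) = 81.2271
  k=2: S(2,-2) = 22.1583; S(2,-1) = 34.1657; S(2,+0) = 52.6800; S(2,+1) = 81.2271; S(2,+2) = 125.2437
Terminal payoffs V(N, j) = max(S_T - K, 0):
  V(2,-2) = 0.000000; V(2,-1) = 0.000000; V(2,+0) = 0.000000; V(2,+1) = 22.657071; V(2,+2) = 66.673680
Backward induction: V(k, j) = exp(-r*dt) * [p_u * V(k+1, j+1) + p_m * V(k+1, j) + p_d * V(k+1, j-1)]
  V(1,-1) = exp(-r*dt) * [p_u*0.000000 + p_m*0.000000 + p_d*0.000000] = 0.000000
  V(1,+0) = exp(-r*dt) * [p_u*22.657071 + p_m*0.000000 + p_d*0.000000] = 4.162196
  V(1,+1) = exp(-r*dt) * [p_u*66.673680 + p_m*22.657071 + p_d*0.000000] = 26.544613
  V(0,+0) = exp(-r*dt) * [p_u*26.544613 + p_m*4.162196 + p_d*0.000000] = 7.502658

Answer: Price = V(0,0) = 7.5027


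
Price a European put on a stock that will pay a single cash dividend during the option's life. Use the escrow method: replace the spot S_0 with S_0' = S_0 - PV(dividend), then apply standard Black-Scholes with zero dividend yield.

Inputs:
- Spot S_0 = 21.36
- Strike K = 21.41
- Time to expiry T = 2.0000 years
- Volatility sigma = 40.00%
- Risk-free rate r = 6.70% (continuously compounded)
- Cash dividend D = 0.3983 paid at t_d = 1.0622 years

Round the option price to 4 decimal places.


Answer: Price = 3.3774

Derivation:
PV(D) = D * exp(-r * t_d) = 0.3983 * 0.93130598 = 0.37093917
S_0' = S_0 - PV(D) = 21.3600 - 0.37093917 = 20.98906083
d1 = (ln(S_0'/K) + (r + sigma^2/2)*T) / (sigma*sqrt(T)) = 0.48462144
d2 = d1 - sigma*sqrt(T) = -0.08106398
exp(-rT) = 0.87459006
N(-d1) = 0.31397245; N(-d2) = 0.53230447
P = K * exp(-rT) * N(-d2) - S_0' * N(-d1) = 21.4100 * 0.87459006 * 0.53230447 - 20.98906083 * 0.31397245 = 3.3774


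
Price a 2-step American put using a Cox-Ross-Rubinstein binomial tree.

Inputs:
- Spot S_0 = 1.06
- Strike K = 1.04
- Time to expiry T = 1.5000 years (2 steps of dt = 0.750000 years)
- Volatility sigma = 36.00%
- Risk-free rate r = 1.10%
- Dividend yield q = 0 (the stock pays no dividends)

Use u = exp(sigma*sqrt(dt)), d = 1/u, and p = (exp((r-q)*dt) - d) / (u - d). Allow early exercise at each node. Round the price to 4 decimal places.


dt = T/N = 0.750000
u = exp(sigma*sqrt(dt)) = 1.365839; d = 1/u = 0.732151
p = (exp((r-q)*dt) - d) / (u - d) = 0.435756
Discount per step: exp(-r*dt) = 0.991784
Stock lattice S(k, i) with i counting down-moves:
  k=0: S(0,0) = 1.0600
  k=1: S(1,0) = 1.4478; S(1,1) = 0.7761
  k=2: S(2,0) = 1.9774; S(2,1) = 1.0600; S(2,2) = 0.5682
Terminal payoffs V(N, i) = max(K - S_T, 0):
  V(2,0) = 0.000000; V(2,1) = 0.000000; V(2,2) = 0.471793
Backward induction: V(k, i) = exp(-r*dt) * [p * V(k+1, i) + (1-p) * V(k+1, i+1)]; then take max(V_cont, immediate exercise) for American.
  V(1,0) = exp(-r*dt) * [p*0.000000 + (1-p)*0.000000] = 0.000000; exercise = 0.000000; V(1,0) = max -> 0.000000
  V(1,1) = exp(-r*dt) * [p*0.000000 + (1-p)*0.471793] = 0.264019; exercise = 0.263920; V(1,1) = max -> 0.264019
  V(0,0) = exp(-r*dt) * [p*0.000000 + (1-p)*0.264019] = 0.147747; exercise = 0.000000; V(0,0) = max -> 0.147747

Answer: Price = V(0,0) = 0.1477


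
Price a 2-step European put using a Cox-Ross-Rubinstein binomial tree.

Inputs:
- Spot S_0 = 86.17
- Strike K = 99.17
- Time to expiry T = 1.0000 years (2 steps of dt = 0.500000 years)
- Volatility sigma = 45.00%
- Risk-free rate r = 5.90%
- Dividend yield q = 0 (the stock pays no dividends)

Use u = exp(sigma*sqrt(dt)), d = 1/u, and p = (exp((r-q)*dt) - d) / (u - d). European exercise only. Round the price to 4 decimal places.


dt = T/N = 0.500000
u = exp(sigma*sqrt(dt)) = 1.374648; d = 1/u = 0.727459
p = (exp((r-q)*dt) - d) / (u - d) = 0.467376
Discount per step: exp(-r*dt) = 0.970931
Stock lattice S(k, i) with i counting down-moves:
  k=0: S(0,0) = 86.1700
  k=1: S(1,0) = 118.4535; S(1,1) = 62.6851
  k=2: S(2,0) = 162.8319; S(2,1) = 86.1700; S(2,2) = 45.6008
Terminal payoffs V(N, i) = max(K - S_T, 0):
  V(2,0) = 0.000000; V(2,1) = 13.000000; V(2,2) = 53.569167
Backward induction: V(k, i) = exp(-r*dt) * [p * V(k+1, i) + (1-p) * V(k+1, i+1)].
  V(1,0) = exp(-r*dt) * [p*0.000000 + (1-p)*13.000000] = 6.722839
  V(1,1) = exp(-r*dt) * [p*13.000000 + (1-p)*53.569167] = 33.602099
  V(0,0) = exp(-r*dt) * [p*6.722839 + (1-p)*33.602099] = 20.427791

Answer: Price = V(0,0) = 20.4278


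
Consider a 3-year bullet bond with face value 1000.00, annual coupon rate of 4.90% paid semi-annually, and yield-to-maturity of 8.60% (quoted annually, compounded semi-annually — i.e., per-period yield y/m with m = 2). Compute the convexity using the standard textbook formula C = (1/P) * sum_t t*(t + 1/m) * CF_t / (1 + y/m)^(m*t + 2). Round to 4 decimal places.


Answer: Convexity = 8.8661

Derivation:
Coupon per period c = face * coupon_rate / m = 24.500000
Periods per year m = 2; per-period yield y/m = 0.043000
Number of cashflows N = 6
Cashflows (t years, CF_t, discount factor 1/(1+y/m)^(m*t), PV):
  t = 0.5000: CF_t = 24.500000, DF = 0.958773, PV = 23.489933
  t = 1.0000: CF_t = 24.500000, DF = 0.919245, PV = 22.521508
  t = 1.5000: CF_t = 24.500000, DF = 0.881347, PV = 21.593009
  t = 2.0000: CF_t = 24.500000, DF = 0.845012, PV = 20.702789
  t = 2.5000: CF_t = 24.500000, DF = 0.810174, PV = 19.849270
  t = 3.0000: CF_t = 1024.500000, DF = 0.776773, PV = 795.803990
Price P = sum_t PV_t = 903.960498
Convexity numerator sum_t t*(t + 1/m) * CF_t / (1+y/m)^(m*t + 2):
  t = 0.5000: term = 10.796504
  t = 1.0000: term = 31.054183
  t = 1.5000: term = 59.547810
  t = 2.0000: term = 95.154699
  t = 2.5000: term = 136.847601
  t = 3.0000: term = 7681.159695
Convexity = (1/P) * sum = 8014.560493 / 903.960498 = 8.866052


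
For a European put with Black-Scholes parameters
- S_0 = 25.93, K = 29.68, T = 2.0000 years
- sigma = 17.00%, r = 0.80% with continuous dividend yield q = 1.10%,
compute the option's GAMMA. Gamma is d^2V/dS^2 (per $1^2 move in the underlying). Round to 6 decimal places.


Answer: Gamma = 0.056146

Derivation:
d1 = -0.4665774165; d2 = -0.7069937221
phi(d1) = 0.3577983298; exp(-qT) = 0.9782402351; exp(-rT) = 0.9841273201
Gamma = exp(-qT) * phi(d1) / (S * sigma * sqrt(T)) = 0.9782402351 * 0.3577983298 / (25.9300 * 0.1700 * 1.4142135624) = 0.056146


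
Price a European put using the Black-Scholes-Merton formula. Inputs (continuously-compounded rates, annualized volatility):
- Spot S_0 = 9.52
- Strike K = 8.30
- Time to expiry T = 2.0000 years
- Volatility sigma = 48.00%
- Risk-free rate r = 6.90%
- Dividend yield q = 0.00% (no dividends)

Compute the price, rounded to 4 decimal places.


Answer: Price = 1.2525

Derivation:
d1 = (ln(S/K) + (r - q + 0.5*sigma^2) * T) / (sigma * sqrt(T)) = 0.74472977
d2 = d1 - sigma * sqrt(T) = 0.06590726
exp(-rT) = 0.87109869; exp(-qT) = 1.00000000
P = K * exp(-rT) * N(-d2) - S_0 * exp(-qT) * N(-d1)
N(-d1) = 0.22821755; N(-d2) = 0.47372583
P = 8.3000 * 0.87109869 * 0.47372583 - 9.5200 * 1.00000000 * 0.22821755 = 1.2525


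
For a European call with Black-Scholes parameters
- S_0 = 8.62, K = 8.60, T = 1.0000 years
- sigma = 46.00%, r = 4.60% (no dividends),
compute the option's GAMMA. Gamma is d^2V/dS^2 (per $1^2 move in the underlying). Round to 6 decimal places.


d1 = 0.3350497422; d2 = -0.1249502578
phi(d1) = 0.3771668192; exp(-qT) = 1.0000000000; exp(-rT) = 0.9550419622
Gamma = exp(-qT) * phi(d1) / (S * sigma * sqrt(T)) = 1.0000000000 * 0.3771668192 / (8.6200 * 0.4600 * 1.0000000000) = 0.095119

Answer: Gamma = 0.095119


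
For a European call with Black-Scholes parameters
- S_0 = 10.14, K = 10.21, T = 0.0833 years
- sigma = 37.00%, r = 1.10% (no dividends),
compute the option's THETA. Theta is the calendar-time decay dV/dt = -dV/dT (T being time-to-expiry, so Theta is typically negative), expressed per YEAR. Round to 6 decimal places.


Answer: Theta = -2.644184

Derivation:
d1 = -0.0024482896; d2 = -0.1092367253
phi(d1) = 0.3989410847; exp(-qT) = 1.0000000000; exp(-rT) = 0.9990841197
Theta = -S*exp(-qT)*phi(d1)*sigma/(2*sqrt(T)) - r*K*exp(-rT)*N(d2) + q*S*exp(-qT)*N(d1)
N(d1) = 0.4990232748; N(d2) = 0.4565073660; sqrt(T) = 0.2886173938
Term 1 = -10.1400 * 1.0000000000 * 0.3989410847 * 0.3700 / (2 * 0.2886173938) = -2.5929607739
Term 2 = -0.0110 * 10.2100 * 0.9990841197 * 0.4565073660 = -0.0512233848
Term 3 = 0 (no dividend yield, q = 0)
Theta = -2.5929607739 + (-0.0512233848) + (0.0000000000) = -2.644184


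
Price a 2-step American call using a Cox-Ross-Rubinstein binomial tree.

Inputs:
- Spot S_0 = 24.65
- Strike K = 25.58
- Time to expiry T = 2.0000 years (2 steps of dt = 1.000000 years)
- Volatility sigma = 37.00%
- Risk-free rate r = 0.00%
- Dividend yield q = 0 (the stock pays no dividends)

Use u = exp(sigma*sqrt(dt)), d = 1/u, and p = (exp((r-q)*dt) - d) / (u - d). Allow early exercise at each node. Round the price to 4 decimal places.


dt = T/N = 1.000000
u = exp(sigma*sqrt(dt)) = 1.447735; d = 1/u = 0.690734
p = (exp((r-q)*dt) - d) / (u - d) = 0.408541
Discount per step: exp(-r*dt) = 1.000000
Stock lattice S(k, i) with i counting down-moves:
  k=0: S(0,0) = 24.6500
  k=1: S(1,0) = 35.6867; S(1,1) = 17.0266
  k=2: S(2,0) = 51.6648; S(2,1) = 24.6500; S(2,2) = 11.7609
Terminal payoffs V(N, i) = max(S_T - K, 0):
  V(2,0) = 26.084810; V(2,1) = 0.000000; V(2,2) = 0.000000
Backward induction: V(k, i) = exp(-r*dt) * [p * V(k+1, i) + (1-p) * V(k+1, i+1)]; then take max(V_cont, immediate exercise) for American.
  V(1,0) = exp(-r*dt) * [p*26.084810 + (1-p)*0.000000] = 10.656715; exercise = 10.106658; V(1,0) = max -> 10.656715
  V(1,1) = exp(-r*dt) * [p*0.000000 + (1-p)*0.000000] = 0.000000; exercise = 0.000000; V(1,1) = max -> 0.000000
  V(0,0) = exp(-r*dt) * [p*10.656715 + (1-p)*0.000000] = 4.353705; exercise = 0.000000; V(0,0) = max -> 4.353705

Answer: Price = V(0,0) = 4.3537


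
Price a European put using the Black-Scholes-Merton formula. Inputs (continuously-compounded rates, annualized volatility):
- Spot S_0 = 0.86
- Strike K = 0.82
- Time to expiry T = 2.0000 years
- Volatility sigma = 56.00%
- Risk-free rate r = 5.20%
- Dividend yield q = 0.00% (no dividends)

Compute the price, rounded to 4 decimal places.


Answer: Price = 0.1899

Derivation:
d1 = (ln(S/K) + (r - q + 0.5*sigma^2) * T) / (sigma * sqrt(T)) = 0.58743912
d2 = d1 - sigma * sqrt(T) = -0.20452047
exp(-rT) = 0.90122530; exp(-qT) = 1.00000000
P = K * exp(-rT) * N(-d2) - S_0 * exp(-qT) * N(-d1)
N(-d1) = 0.27845441; N(-d2) = 0.58102660
P = 0.8200 * 0.90122530 * 0.58102660 - 0.8600 * 1.00000000 * 0.27845441 = 0.1899


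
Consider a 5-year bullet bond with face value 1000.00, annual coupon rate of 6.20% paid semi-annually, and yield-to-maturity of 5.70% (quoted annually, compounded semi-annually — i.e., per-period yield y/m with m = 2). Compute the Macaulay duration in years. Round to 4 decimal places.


Answer: Macaulay duration = 4.3829 years

Derivation:
Coupon per period c = face * coupon_rate / m = 31.000000
Periods per year m = 2; per-period yield y/m = 0.028500
Number of cashflows N = 10
Cashflows (t years, CF_t, discount factor 1/(1+y/m)^(m*t), PV):
  t = 0.5000: CF_t = 31.000000, DF = 0.972290, PV = 30.140982
  t = 1.0000: CF_t = 31.000000, DF = 0.945347, PV = 29.305768
  t = 1.5000: CF_t = 31.000000, DF = 0.919152, PV = 28.493697
  t = 2.0000: CF_t = 31.000000, DF = 0.893682, PV = 27.704130
  t = 2.5000: CF_t = 31.000000, DF = 0.868917, PV = 26.936441
  t = 3.0000: CF_t = 31.000000, DF = 0.844840, PV = 26.190025
  t = 3.5000: CF_t = 31.000000, DF = 0.821429, PV = 25.464293
  t = 4.0000: CF_t = 31.000000, DF = 0.798667, PV = 24.758671
  t = 4.5000: CF_t = 31.000000, DF = 0.776536, PV = 24.072602
  t = 5.0000: CF_t = 1031.000000, DF = 0.755018, PV = 778.423081
Price P = sum_t PV_t = 1021.489690
Macaulay numerator sum_t t * PV_t:
  t * PV_t at t = 0.5000: 15.070491
  t * PV_t at t = 1.0000: 29.305768
  t * PV_t at t = 1.5000: 42.740546
  t * PV_t at t = 2.0000: 55.408259
  t * PV_t at t = 2.5000: 67.341103
  t * PV_t at t = 3.0000: 78.570076
  t * PV_t at t = 3.5000: 89.125025
  t * PV_t at t = 4.0000: 99.034683
  t * PV_t at t = 4.5000: 108.326708
  t * PV_t at t = 5.0000: 3892.115407
Macaulay duration D = (sum_t t * PV_t) / P = 4477.038065 / 1021.489690 = 4.382852


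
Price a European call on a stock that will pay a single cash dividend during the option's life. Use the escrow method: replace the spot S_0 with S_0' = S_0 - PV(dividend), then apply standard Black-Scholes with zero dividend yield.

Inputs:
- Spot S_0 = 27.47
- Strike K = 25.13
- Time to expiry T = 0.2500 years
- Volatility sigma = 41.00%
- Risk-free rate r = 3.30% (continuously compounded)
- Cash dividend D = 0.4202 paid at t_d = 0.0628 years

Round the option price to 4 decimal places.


Answer: Price = 3.3516

Derivation:
PV(D) = D * exp(-r * t_d) = 0.4202 * 0.99792975 = 0.41933008
S_0' = S_0 - PV(D) = 27.4700 - 0.41933008 = 27.05066992
d1 = (ln(S_0'/K) + (r + sigma^2/2)*T) / (sigma*sqrt(T)) = 0.50200936
d2 = d1 - sigma*sqrt(T) = 0.29700936
exp(-rT) = 0.99178394
N(d1) = 0.69216953; N(d2) = 0.61677032
C = S_0' * N(d1) - K * exp(-rT) * N(d2) = 27.05066992 * 0.69216953 - 25.1300 * 0.99178394 * 0.61677032 = 3.3516


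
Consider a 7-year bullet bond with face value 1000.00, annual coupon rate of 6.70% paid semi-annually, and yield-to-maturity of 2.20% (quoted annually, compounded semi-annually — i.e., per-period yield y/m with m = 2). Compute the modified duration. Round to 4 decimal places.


Coupon per period c = face * coupon_rate / m = 33.500000
Periods per year m = 2; per-period yield y/m = 0.011000
Number of cashflows N = 14
Cashflows (t years, CF_t, discount factor 1/(1+y/m)^(m*t), PV):
  t = 0.5000: CF_t = 33.500000, DF = 0.989120, PV = 33.135509
  t = 1.0000: CF_t = 33.500000, DF = 0.978358, PV = 32.774985
  t = 1.5000: CF_t = 33.500000, DF = 0.967713, PV = 32.418382
  t = 2.0000: CF_t = 33.500000, DF = 0.957184, PV = 32.065660
  t = 2.5000: CF_t = 33.500000, DF = 0.946769, PV = 31.716776
  t = 3.0000: CF_t = 33.500000, DF = 0.936468, PV = 31.371687
  t = 3.5000: CF_t = 33.500000, DF = 0.926279, PV = 31.030353
  t = 4.0000: CF_t = 33.500000, DF = 0.916201, PV = 30.692733
  t = 4.5000: CF_t = 33.500000, DF = 0.906232, PV = 30.358786
  t = 5.0000: CF_t = 33.500000, DF = 0.896372, PV = 30.028473
  t = 5.5000: CF_t = 33.500000, DF = 0.886620, PV = 29.701754
  t = 6.0000: CF_t = 33.500000, DF = 0.876973, PV = 29.378589
  t = 6.5000: CF_t = 33.500000, DF = 0.867431, PV = 29.058941
  t = 7.0000: CF_t = 1033.500000, DF = 0.857993, PV = 886.735923
Price P = sum_t PV_t = 1290.468552
First compute Macaulay numerator sum_t t * PV_t:
  t * PV_t at t = 0.5000: 16.567755
  t * PV_t at t = 1.0000: 32.774985
  t * PV_t at t = 1.5000: 48.627574
  t * PV_t at t = 2.0000: 64.131320
  t * PV_t at t = 2.5000: 79.291939
  t * PV_t at t = 3.0000: 94.115061
  t * PV_t at t = 3.5000: 108.606236
  t * PV_t at t = 4.0000: 122.770932
  t * PV_t at t = 4.5000: 136.614539
  t * PV_t at t = 5.0000: 150.142366
  t * PV_t at t = 5.5000: 163.359647
  t * PV_t at t = 6.0000: 176.271537
  t * PV_t at t = 6.5000: 188.883117
  t * PV_t at t = 7.0000: 6207.151460
Macaulay duration D = 7589.308466 / 1290.468552 = 5.881049
Modified duration = D / (1 + y/m) = 5.881049 / (1 + 0.011000) = 5.817061

Answer: Modified duration = 5.8171


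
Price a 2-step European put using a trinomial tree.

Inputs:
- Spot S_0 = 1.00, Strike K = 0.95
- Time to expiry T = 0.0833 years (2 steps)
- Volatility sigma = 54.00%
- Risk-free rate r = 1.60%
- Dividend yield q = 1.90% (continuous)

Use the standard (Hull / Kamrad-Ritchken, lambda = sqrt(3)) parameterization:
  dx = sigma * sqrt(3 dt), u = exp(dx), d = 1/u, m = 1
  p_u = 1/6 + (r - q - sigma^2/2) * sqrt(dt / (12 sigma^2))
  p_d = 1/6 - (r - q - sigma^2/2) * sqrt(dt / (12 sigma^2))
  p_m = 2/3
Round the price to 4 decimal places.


Answer: Price = V(0,0) = 0.0391

Derivation:
dt = T/N = 0.041650; dx = sigma*sqrt(3*dt) = 0.190881
u = exp(dx) = 1.210315; d = 1/u = 0.826231
p_u = 0.150433, p_m = 0.666667, p_d = 0.182901
Discount per step: exp(-r*dt) = 0.999334
Stock lattice S(k, j) with j the centered position index:
  k=0: S(0,+0) = 1.0000
  k=1: S(1,-1) = 0.8262; S(1,+0) = 1.0000; S(1,+1) = 1.2103
  k=2: S(2,-2) = 0.6827; S(2,-1) = 0.8262; S(2,+0) = 1.0000; S(2,+1) = 1.2103; S(2,+2) = 1.4649
Terminal payoffs V(N, j) = max(K - S_T, 0):
  V(2,-2) = 0.267342; V(2,-1) = 0.123769; V(2,+0) = 0.000000; V(2,+1) = 0.000000; V(2,+2) = 0.000000
Backward induction: V(k, j) = exp(-r*dt) * [p_u * V(k+1, j+1) + p_m * V(k+1, j) + p_d * V(k+1, j-1)]
  V(1,-1) = exp(-r*dt) * [p_u*0.000000 + p_m*0.123769 + p_d*0.267342] = 0.131322
  V(1,+0) = exp(-r*dt) * [p_u*0.000000 + p_m*0.000000 + p_d*0.123769] = 0.022622
  V(1,+1) = exp(-r*dt) * [p_u*0.000000 + p_m*0.000000 + p_d*0.000000] = 0.000000
  V(0,+0) = exp(-r*dt) * [p_u*0.000000 + p_m*0.022622 + p_d*0.131322] = 0.039074


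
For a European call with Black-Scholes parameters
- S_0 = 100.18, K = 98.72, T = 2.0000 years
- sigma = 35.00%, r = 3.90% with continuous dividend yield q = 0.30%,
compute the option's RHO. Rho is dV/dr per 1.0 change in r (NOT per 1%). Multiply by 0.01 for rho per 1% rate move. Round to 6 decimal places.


Answer: Rho = 86.044781

Derivation:
d1 = 0.4226094545; d2 = -0.0723652923
phi(d1) = 0.3648613324; exp(-qT) = 0.9940179641; exp(-rT) = 0.9249644265
N(d2) = 0.4711556025
Rho = K*T*exp(-rT)*N(d2) = 98.7200 * 2.0000 * 0.9249644265 * 0.4711556025 = 86.044781


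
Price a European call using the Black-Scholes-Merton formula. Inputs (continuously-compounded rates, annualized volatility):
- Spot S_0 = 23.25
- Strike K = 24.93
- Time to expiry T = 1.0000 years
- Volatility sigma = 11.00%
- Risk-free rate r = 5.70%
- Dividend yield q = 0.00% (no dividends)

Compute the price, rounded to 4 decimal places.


d1 = (ln(S/K) + (r - q + 0.5*sigma^2) * T) / (sigma * sqrt(T)) = -0.06106150
d2 = d1 - sigma * sqrt(T) = -0.17106150
exp(-rT) = 0.94459407; exp(-qT) = 1.00000000
C = S_0 * exp(-qT) * N(d1) - K * exp(-rT) * N(d2)
N(d1) = 0.47565511; N(d2) = 0.43208770
C = 23.2500 * 1.00000000 * 0.47565511 - 24.9300 * 0.94459407 * 0.43208770 = 0.8839

Answer: Price = 0.8839


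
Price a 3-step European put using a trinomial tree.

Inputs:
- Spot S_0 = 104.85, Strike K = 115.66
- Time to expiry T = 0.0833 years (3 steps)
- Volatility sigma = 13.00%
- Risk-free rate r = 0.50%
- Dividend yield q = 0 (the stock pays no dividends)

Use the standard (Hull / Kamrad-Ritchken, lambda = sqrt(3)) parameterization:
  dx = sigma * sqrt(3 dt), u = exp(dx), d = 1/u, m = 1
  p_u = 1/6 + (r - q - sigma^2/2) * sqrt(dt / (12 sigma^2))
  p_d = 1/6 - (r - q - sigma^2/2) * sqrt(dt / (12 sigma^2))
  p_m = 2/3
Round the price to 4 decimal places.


dt = T/N = 0.027767; dx = sigma*sqrt(3*dt) = 0.037520
u = exp(dx) = 1.038233; d = 1/u = 0.963175
p_u = 0.165390, p_m = 0.666667, p_d = 0.167943
Discount per step: exp(-r*dt) = 0.999861
Stock lattice S(k, j) with j the centered position index:
  k=0: S(0,+0) = 104.8500
  k=1: S(1,-1) = 100.9889; S(1,+0) = 104.8500; S(1,+1) = 108.8587
  k=2: S(2,-2) = 97.2700; S(2,-1) = 100.9889; S(2,+0) = 104.8500; S(2,+1) = 108.8587; S(2,+2) = 113.0207
  k=3: S(3,-3) = 93.6880; S(3,-2) = 97.2700; S(3,-1) = 100.9889; S(3,+0) = 104.8500; S(3,+1) = 108.8587; S(3,+2) = 113.0207; S(3,+3) = 117.3419
Terminal payoffs V(N, j) = max(K - S_T, 0):
  V(3,-3) = 21.972013; V(3,-2) = 18.390037; V(3,-1) = 14.671111; V(3,+0) = 10.810000; V(3,+1) = 6.801267; V(3,+2) = 2.639267; V(3,+3) = 0.000000
Backward induction: V(k, j) = exp(-r*dt) * [p_u * V(k+1, j+1) + p_m * V(k+1, j) + p_d * V(k+1, j-1)]
  V(2,-2) = exp(-r*dt) * [p_u*14.671111 + p_m*18.390037 + p_d*21.972013] = 18.373981
  V(2,-1) = exp(-r*dt) * [p_u*10.810000 + p_m*14.671111 + p_d*18.390037] = 14.655056
  V(2,+0) = exp(-r*dt) * [p_u*6.801267 + p_m*10.810000 + p_d*14.671111] = 10.793944
  V(2,+1) = exp(-r*dt) * [p_u*2.639267 + p_m*6.801267 + p_d*10.810000] = 6.785211
  V(2,+2) = exp(-r*dt) * [p_u*0.000000 + p_m*2.639267 + p_d*6.801267] = 2.901335
  V(1,-1) = exp(-r*dt) * [p_u*10.793944 + p_m*14.655056 + p_d*18.373981] = 14.639002
  V(1,+0) = exp(-r*dt) * [p_u*6.785211 + p_m*10.793944 + p_d*14.655056] = 10.777890
  V(1,+1) = exp(-r*dt) * [p_u*2.901335 + p_m*6.785211 + p_d*10.793944] = 6.815150
  V(0,+0) = exp(-r*dt) * [p_u*6.815150 + p_m*10.777890 + p_d*14.639002] = 10.769445

Answer: Price = V(0,0) = 10.7694


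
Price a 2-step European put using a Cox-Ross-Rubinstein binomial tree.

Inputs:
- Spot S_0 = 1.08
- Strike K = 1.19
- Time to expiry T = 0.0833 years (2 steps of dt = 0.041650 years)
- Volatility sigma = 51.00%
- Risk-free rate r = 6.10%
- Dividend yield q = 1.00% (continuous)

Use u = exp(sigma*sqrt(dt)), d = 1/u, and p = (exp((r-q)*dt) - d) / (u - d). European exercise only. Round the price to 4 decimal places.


Answer: Price = V(0,0) = 0.1375

Derivation:
dt = T/N = 0.041650
u = exp(sigma*sqrt(dt)) = 1.109692; d = 1/u = 0.901151
p = (exp((r-q)*dt) - d) / (u - d) = 0.484199
Discount per step: exp(-r*dt) = 0.997463
Stock lattice S(k, i) with i counting down-moves:
  k=0: S(0,0) = 1.0800
  k=1: S(1,0) = 1.1985; S(1,1) = 0.9732
  k=2: S(2,0) = 1.3299; S(2,1) = 1.0800; S(2,2) = 0.8770
Terminal payoffs V(N, i) = max(K - S_T, 0):
  V(2,0) = 0.000000; V(2,1) = 0.110000; V(2,2) = 0.312961
Backward induction: V(k, i) = exp(-r*dt) * [p * V(k+1, i) + (1-p) * V(k+1, i+1)].
  V(1,0) = exp(-r*dt) * [p*0.000000 + (1-p)*0.110000] = 0.056594
  V(1,1) = exp(-r*dt) * [p*0.110000 + (1-p)*0.312961] = 0.214143
  V(0,0) = exp(-r*dt) * [p*0.056594 + (1-p)*0.214143] = 0.137508


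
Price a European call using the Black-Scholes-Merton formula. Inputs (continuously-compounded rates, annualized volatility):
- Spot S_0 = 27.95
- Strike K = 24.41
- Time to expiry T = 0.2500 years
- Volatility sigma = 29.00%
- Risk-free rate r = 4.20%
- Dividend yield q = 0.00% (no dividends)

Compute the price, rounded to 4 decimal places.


d1 = (ln(S/K) + (r - q + 0.5*sigma^2) * T) / (sigma * sqrt(T)) = 1.07887459
d2 = d1 - sigma * sqrt(T) = 0.93387459
exp(-rT) = 0.98955493; exp(-qT) = 1.00000000
C = S_0 * exp(-qT) * N(d1) - K * exp(-rT) * N(d2)
N(d1) = 0.85967818; N(d2) = 0.82481571
C = 27.9500 * 1.00000000 * 0.85967818 - 24.4100 * 0.98955493 * 0.82481571 = 4.1046

Answer: Price = 4.1046


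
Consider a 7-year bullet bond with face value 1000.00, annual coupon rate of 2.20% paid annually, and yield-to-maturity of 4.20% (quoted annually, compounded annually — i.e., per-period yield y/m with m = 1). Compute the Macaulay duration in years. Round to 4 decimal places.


Coupon per period c = face * coupon_rate / m = 22.000000
Periods per year m = 1; per-period yield y/m = 0.042000
Number of cashflows N = 7
Cashflows (t years, CF_t, discount factor 1/(1+y/m)^(m*t), PV):
  t = 1.0000: CF_t = 22.000000, DF = 0.959693, PV = 21.113244
  t = 2.0000: CF_t = 22.000000, DF = 0.921010, PV = 20.262230
  t = 3.0000: CF_t = 22.000000, DF = 0.883887, PV = 19.445518
  t = 4.0000: CF_t = 22.000000, DF = 0.848260, PV = 18.661726
  t = 5.0000: CF_t = 22.000000, DF = 0.814069, PV = 17.909526
  t = 6.0000: CF_t = 22.000000, DF = 0.781257, PV = 17.187645
  t = 7.0000: CF_t = 1022.000000, DF = 0.749766, PV = 766.261249
Price P = sum_t PV_t = 880.841137
Macaulay numerator sum_t t * PV_t:
  t * PV_t at t = 1.0000: 21.113244
  t * PV_t at t = 2.0000: 40.524460
  t * PV_t at t = 3.0000: 58.336555
  t * PV_t at t = 4.0000: 74.646903
  t * PV_t at t = 5.0000: 89.547629
  t * PV_t at t = 6.0000: 103.125868
  t * PV_t at t = 7.0000: 5363.828741
Macaulay duration D = (sum_t t * PV_t) / P = 5751.123401 / 880.841137 = 6.529127

Answer: Macaulay duration = 6.5291 years


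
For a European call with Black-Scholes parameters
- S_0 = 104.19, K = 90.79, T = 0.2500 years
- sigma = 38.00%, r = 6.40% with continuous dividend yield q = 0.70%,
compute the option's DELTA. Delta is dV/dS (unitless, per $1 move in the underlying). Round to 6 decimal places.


d1 = 0.8945632002; d2 = 0.7045632002
phi(d1) = 0.2673864757; exp(-qT) = 0.9982515304; exp(-rT) = 0.9841273201
N(d1) = 0.8144896845
Delta = exp(-qT) * N(d1) = 0.9982515304 * 0.8144896845 = 0.813066

Answer: Delta = 0.813066


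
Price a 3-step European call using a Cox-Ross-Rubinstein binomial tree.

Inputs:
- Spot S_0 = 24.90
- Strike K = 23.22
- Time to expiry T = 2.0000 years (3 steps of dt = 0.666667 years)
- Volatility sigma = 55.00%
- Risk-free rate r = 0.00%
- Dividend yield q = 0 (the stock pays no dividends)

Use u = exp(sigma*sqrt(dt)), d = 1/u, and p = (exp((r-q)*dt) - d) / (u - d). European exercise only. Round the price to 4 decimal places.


dt = T/N = 0.666667
u = exp(sigma*sqrt(dt)) = 1.566859; d = 1/u = 0.638219
p = (exp((r-q)*dt) - d) / (u - d) = 0.389581
Discount per step: exp(-r*dt) = 1.000000
Stock lattice S(k, i) with i counting down-moves:
  k=0: S(0,0) = 24.9000
  k=1: S(1,0) = 39.0148; S(1,1) = 15.8917
  k=2: S(2,0) = 61.1307; S(2,1) = 24.9000; S(2,2) = 10.1424
  k=3: S(3,0) = 95.7832; S(3,1) = 39.0148; S(3,2) = 15.8917; S(3,3) = 6.4731
Terminal payoffs V(N, i) = max(S_T - K, 0):
  V(3,0) = 72.563186; V(3,1) = 15.794795; V(3,2) = 0.000000; V(3,3) = 0.000000
Backward induction: V(k, i) = exp(-r*dt) * [p * V(k+1, i) + (1-p) * V(k+1, i+1)].
  V(2,0) = exp(-r*dt) * [p*72.563186 + (1-p)*15.794795] = 37.910691
  V(2,1) = exp(-r*dt) * [p*15.794795 + (1-p)*0.000000] = 6.153354
  V(2,2) = exp(-r*dt) * [p*0.000000 + (1-p)*0.000000] = 0.000000
  V(1,0) = exp(-r*dt) * [p*37.910691 + (1-p)*6.153354] = 18.525414
  V(1,1) = exp(-r*dt) * [p*6.153354 + (1-p)*0.000000] = 2.397231
  V(0,0) = exp(-r*dt) * [p*18.525414 + (1-p)*2.397231] = 8.680467

Answer: Price = V(0,0) = 8.6805


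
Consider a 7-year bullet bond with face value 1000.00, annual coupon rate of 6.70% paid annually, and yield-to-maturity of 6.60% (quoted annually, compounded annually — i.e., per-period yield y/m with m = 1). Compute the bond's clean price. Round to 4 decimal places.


Answer: Price = 1005.4653

Derivation:
Coupon per period c = face * coupon_rate / m = 67.000000
Periods per year m = 1; per-period yield y/m = 0.066000
Number of cashflows N = 7
Cashflows (t years, CF_t, discount factor 1/(1+y/m)^(m*t), PV):
  t = 1.0000: CF_t = 67.000000, DF = 0.938086, PV = 62.851782
  t = 2.0000: CF_t = 67.000000, DF = 0.880006, PV = 58.960396
  t = 3.0000: CF_t = 67.000000, DF = 0.825521, PV = 55.309940
  t = 4.0000: CF_t = 67.000000, DF = 0.774410, PV = 51.885497
  t = 5.0000: CF_t = 67.000000, DF = 0.726464, PV = 48.673074
  t = 6.0000: CF_t = 67.000000, DF = 0.681486, PV = 45.659544
  t = 7.0000: CF_t = 1067.000000, DF = 0.639292, PV = 682.125031
Price P = sum_t PV_t = 1005.465266


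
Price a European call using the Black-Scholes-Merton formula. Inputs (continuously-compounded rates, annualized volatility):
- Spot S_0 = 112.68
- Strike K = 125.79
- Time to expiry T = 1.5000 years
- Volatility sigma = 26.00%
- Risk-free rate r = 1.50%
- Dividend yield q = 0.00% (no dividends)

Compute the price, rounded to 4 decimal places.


Answer: Price = 10.3056

Derivation:
d1 = (ln(S/K) + (r - q + 0.5*sigma^2) * T) / (sigma * sqrt(T)) = -0.11576008
d2 = d1 - sigma * sqrt(T) = -0.43419375
exp(-rT) = 0.97775124; exp(-qT) = 1.00000000
C = S_0 * exp(-qT) * N(d1) - K * exp(-rT) * N(d2)
N(d1) = 0.45392134; N(d2) = 0.33207388
C = 112.6800 * 1.00000000 * 0.45392134 - 125.7900 * 0.97775124 * 0.33207388 = 10.3056


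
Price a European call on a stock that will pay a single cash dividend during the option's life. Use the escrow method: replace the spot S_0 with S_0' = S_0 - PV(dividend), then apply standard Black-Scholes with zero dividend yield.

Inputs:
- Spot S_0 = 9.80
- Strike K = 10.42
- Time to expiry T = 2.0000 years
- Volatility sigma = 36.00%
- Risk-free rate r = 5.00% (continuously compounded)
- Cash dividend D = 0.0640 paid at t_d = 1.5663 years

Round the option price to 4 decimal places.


Answer: Price = 2.0860

Derivation:
PV(D) = D * exp(-r * t_d) = 0.0640 * 0.92467311 = 0.05917908
S_0' = S_0 - PV(D) = 9.8000 - 0.05917908 = 9.74082092
d1 = (ln(S_0'/K) + (r + sigma^2/2)*T) / (sigma*sqrt(T)) = 0.31858767
d2 = d1 - sigma*sqrt(T) = -0.19052921
exp(-rT) = 0.90483742
N(d1) = 0.62498040; N(d2) = 0.42444723
C = S_0' * N(d1) - K * exp(-rT) * N(d2) = 9.74082092 * 0.62498040 - 10.4200 * 0.90483742 * 0.42444723 = 2.0860


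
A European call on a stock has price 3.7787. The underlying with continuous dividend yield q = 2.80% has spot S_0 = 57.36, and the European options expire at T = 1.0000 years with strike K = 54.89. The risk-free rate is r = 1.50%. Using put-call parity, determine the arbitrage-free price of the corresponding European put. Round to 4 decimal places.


Answer: Put price = 2.0753

Derivation:
Put-call parity: C - P = S_0 * exp(-qT) - K * exp(-rT).
S_0 * exp(-qT) = 57.3600 * 0.97238837 = 55.77619672
K * exp(-rT) = 54.8900 * 0.98511194 = 54.07279436
P = C - S*exp(-qT) + K*exp(-rT)
P = 3.7787 - 55.77619672 + 54.07279436 = 2.0753


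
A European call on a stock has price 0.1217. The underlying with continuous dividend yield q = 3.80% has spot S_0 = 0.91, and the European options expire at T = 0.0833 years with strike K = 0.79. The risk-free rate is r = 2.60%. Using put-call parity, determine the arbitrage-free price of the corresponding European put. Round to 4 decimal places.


Answer: Put price = 0.0029

Derivation:
Put-call parity: C - P = S_0 * exp(-qT) - K * exp(-rT).
S_0 * exp(-qT) = 0.9100 * 0.99683960 = 0.90712404
K * exp(-rT) = 0.7900 * 0.99783654 = 0.78829087
P = C - S*exp(-qT) + K*exp(-rT)
P = 0.1217 - 0.90712404 + 0.78829087 = 0.0029


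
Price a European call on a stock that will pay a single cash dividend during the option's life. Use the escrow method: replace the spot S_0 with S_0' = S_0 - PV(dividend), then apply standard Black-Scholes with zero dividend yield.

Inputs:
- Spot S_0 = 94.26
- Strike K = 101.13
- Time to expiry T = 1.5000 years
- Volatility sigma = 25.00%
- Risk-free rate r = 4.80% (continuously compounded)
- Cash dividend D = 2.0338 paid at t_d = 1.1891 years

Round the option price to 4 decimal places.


PV(D) = D * exp(-r * t_d) = 2.0338 * 0.94452153 = 1.92096788
S_0' = S_0 - PV(D) = 94.2600 - 1.92096788 = 92.33903212
d1 = (ln(S_0'/K) + (r + sigma^2/2)*T) / (sigma*sqrt(T)) = 0.09123571
d2 = d1 - sigma*sqrt(T) = -0.21495051
exp(-rT) = 0.93053090
N(d1) = 0.53634735; N(d2) = 0.41490295
C = S_0' * N(d1) - K * exp(-rT) * N(d2) = 92.33903212 * 0.53634735 - 101.1300 * 0.93053090 * 0.41490295 = 10.4815

Answer: Price = 10.4815
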